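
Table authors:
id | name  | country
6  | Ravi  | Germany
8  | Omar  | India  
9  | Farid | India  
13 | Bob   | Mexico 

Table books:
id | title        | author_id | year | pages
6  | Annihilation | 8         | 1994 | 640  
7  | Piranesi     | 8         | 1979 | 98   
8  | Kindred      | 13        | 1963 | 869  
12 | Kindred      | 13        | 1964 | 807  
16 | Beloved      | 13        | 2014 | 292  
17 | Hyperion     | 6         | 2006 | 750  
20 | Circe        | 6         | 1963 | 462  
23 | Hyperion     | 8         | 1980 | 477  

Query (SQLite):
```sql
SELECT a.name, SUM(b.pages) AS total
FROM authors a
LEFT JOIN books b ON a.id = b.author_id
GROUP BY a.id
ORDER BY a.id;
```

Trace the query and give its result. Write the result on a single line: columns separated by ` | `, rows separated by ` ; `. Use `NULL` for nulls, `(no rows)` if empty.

Ravi | 1212 ; Omar | 1215 ; Farid | NULL ; Bob | 1968

LEFT JOIN keeps every authors row; unmatched ones get NULL for books columns.
Group by authors.id and compute SUM(b.pages). SUM over an all-NULL group is NULL.
  6: ids {17, 20} → SUM(b.pages)=1212
  8: ids {6, 7, 23} → SUM(b.pages)=1215
  9: ids {—} → SUM(b.pages)=NULL
  13: ids {8, 12, 16} → SUM(b.pages)=1968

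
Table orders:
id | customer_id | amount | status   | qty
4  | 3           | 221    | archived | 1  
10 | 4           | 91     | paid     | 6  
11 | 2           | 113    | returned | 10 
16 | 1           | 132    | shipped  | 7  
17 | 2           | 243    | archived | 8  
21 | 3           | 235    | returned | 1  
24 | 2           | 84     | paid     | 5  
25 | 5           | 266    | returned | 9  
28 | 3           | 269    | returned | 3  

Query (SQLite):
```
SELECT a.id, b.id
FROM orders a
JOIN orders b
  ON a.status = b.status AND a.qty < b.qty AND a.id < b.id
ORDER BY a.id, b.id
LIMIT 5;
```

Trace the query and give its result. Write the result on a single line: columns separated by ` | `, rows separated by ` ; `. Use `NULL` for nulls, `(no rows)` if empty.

Pairs (a,b) with same status, a.qty < b.qty, a.id < b.id.
status groups: archived:{4,17} paid:{10,24} returned:{11,21,25,28} shipped:{16}
Ordered by (a.id, b.id); first 5.

4 | 17 ; 21 | 25 ; 21 | 28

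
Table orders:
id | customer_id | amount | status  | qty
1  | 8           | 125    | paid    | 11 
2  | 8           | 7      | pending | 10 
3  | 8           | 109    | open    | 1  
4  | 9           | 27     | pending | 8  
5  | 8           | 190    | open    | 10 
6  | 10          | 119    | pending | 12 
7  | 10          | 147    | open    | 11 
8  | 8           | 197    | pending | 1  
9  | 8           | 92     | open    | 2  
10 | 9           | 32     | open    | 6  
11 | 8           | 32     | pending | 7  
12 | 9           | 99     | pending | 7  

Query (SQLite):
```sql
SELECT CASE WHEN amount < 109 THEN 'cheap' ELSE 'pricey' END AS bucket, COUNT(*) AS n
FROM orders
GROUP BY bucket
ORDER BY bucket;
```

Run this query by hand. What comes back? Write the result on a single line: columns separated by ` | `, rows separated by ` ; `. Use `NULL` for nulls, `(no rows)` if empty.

cheap | 6 ; pricey | 6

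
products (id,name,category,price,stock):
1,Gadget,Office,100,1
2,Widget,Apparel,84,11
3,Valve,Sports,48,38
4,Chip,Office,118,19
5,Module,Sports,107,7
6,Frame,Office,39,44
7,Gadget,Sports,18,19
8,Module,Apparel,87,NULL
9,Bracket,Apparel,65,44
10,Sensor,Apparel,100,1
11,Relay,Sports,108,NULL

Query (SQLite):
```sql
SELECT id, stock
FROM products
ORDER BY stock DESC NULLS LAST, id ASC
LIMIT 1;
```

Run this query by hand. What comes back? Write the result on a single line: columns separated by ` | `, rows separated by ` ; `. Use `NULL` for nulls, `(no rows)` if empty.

6 | 44

Sort by stock desc, tiebreak id asc: (44, id=6), (44, id=9), (38, id=3), (19, id=4) …. Take first 1.
NULLS LAST: NULL stock rows go after all non-NULL rows (among themselves ordered by id asc).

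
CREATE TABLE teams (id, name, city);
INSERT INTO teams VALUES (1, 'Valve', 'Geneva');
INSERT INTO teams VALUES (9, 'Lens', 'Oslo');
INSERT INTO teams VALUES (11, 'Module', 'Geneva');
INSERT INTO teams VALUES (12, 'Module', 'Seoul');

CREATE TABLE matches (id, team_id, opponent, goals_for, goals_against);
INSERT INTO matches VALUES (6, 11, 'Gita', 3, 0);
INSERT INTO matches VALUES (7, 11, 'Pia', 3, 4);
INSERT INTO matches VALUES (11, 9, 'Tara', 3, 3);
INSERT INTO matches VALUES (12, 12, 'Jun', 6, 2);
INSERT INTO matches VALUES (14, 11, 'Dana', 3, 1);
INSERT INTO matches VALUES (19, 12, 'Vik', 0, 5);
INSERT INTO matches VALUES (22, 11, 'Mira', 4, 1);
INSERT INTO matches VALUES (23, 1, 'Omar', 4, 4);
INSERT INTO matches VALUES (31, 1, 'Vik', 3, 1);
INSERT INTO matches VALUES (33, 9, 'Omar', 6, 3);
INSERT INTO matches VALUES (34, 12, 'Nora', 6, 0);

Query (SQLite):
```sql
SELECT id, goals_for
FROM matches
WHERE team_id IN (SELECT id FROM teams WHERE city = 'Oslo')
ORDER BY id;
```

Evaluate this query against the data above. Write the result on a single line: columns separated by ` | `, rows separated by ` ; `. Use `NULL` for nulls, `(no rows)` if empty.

Inner query: teams.id where city = 'Oslo'.
Outer: keep matches rows whose team_id is in that set.
Inner query → {9}

11 | 3 ; 33 | 6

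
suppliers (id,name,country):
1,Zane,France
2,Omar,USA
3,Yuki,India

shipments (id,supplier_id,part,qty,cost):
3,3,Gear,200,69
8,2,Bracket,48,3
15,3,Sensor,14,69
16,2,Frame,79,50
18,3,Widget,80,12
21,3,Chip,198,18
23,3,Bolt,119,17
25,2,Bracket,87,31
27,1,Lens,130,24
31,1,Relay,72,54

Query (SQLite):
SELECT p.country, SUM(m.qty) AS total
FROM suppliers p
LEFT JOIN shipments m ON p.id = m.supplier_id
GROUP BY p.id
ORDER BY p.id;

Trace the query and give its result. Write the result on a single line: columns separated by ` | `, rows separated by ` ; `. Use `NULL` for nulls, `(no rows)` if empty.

LEFT JOIN keeps every suppliers row; unmatched ones get NULL for shipments columns.
Group by suppliers.id and compute SUM(m.qty). SUM over an all-NULL group is NULL.
  1: ids {27, 31} → SUM(m.qty)=202
  2: ids {8, 16, 25} → SUM(m.qty)=214
  3: ids {3, 15, 18, 21, 23} → SUM(m.qty)=611

France | 202 ; USA | 214 ; India | 611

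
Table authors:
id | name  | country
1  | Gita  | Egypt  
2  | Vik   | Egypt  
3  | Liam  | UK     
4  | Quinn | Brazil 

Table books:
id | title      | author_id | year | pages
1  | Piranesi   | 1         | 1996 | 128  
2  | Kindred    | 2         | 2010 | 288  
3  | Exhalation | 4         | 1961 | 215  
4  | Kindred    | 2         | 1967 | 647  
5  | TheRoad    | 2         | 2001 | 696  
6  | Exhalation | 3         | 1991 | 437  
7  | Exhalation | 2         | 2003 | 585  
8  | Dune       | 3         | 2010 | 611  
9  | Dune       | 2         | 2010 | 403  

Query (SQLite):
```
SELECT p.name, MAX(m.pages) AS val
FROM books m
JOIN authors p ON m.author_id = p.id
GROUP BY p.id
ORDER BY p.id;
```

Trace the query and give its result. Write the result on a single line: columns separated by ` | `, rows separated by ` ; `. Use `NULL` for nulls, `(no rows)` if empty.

Join each books row to its authors via author_id.
Group joined rows by authors.id; compute MAX(m.pages) per group.
  1: ids {1} → MAX(m.pages)=128
  2: ids {2, 4, 5, 7, 9} → MAX(m.pages)=696
  3: ids {6, 8} → MAX(m.pages)=611
  4: ids {3} → MAX(m.pages)=215

Gita | 128 ; Vik | 696 ; Liam | 611 ; Quinn | 215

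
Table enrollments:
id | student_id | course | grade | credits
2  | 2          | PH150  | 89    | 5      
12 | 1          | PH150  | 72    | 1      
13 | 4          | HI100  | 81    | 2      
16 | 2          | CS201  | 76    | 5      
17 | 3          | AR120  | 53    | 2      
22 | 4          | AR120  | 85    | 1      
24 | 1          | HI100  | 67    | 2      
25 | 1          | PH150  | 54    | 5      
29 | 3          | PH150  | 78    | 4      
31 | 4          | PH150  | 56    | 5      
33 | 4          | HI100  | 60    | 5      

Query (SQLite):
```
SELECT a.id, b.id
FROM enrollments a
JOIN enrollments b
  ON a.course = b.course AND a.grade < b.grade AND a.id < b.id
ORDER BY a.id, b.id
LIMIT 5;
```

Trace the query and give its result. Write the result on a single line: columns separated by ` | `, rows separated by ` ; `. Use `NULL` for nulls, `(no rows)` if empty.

12 | 29 ; 17 | 22 ; 25 | 29 ; 25 | 31

Pairs (a,b) with same course, a.grade < b.grade, a.id < b.id.
course groups: AR120:{17,22} CS201:{16} HI100:{13,24,33} PH150:{2,12,25,29,31}
Ordered by (a.id, b.id); first 5.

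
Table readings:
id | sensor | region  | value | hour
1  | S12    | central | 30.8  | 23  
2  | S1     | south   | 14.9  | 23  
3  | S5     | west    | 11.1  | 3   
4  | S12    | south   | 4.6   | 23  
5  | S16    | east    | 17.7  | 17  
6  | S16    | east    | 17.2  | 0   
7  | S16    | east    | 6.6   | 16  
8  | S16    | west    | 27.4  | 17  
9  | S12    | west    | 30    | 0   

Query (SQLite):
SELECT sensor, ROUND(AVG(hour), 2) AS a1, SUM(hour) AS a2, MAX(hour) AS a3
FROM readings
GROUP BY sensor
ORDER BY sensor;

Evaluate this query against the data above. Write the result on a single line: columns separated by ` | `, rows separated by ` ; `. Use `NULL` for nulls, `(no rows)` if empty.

Group readings by sensor.
Per group compute: ROUND(AVG(hour), 2), SUM(hour), MAX(hour).
  S1: ids {2} → ROUND(AVG(hour), 2)=23, SUM(hour)=23, MAX(hour)=23
  S12: ids {1, 4, 9} → ROUND(AVG(hour), 2)=15.33, SUM(hour)=46, MAX(hour)=23
  S16: ids {5, 6, 7, 8} → ROUND(AVG(hour), 2)=12.5, SUM(hour)=50, MAX(hour)=17
  S5: ids {3} → ROUND(AVG(hour), 2)=3, SUM(hour)=3, MAX(hour)=3

S1 | 23 | 23 | 23 ; S12 | 15.33 | 46 | 23 ; S16 | 12.5 | 50 | 17 ; S5 | 3 | 3 | 3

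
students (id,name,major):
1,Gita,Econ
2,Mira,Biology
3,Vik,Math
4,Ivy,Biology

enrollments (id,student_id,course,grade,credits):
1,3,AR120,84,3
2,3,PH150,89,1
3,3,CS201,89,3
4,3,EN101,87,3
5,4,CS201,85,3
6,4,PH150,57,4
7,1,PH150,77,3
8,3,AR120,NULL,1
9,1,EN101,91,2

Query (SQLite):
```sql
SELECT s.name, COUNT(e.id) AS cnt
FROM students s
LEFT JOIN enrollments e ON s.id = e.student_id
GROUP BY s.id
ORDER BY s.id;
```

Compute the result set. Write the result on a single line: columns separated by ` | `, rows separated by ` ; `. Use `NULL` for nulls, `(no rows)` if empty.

Gita | 2 ; Mira | 0 ; Vik | 5 ; Ivy | 2

LEFT JOIN keeps every students row; unmatched ones get NULL for enrollments columns.
Group by students.id and compute COUNT(e.id). COUNT(col) of an all-NULL group is 0.
  1: ids {7, 9} → COUNT(e.id)=2
  2: ids {—} → COUNT(e.id)=0
  3: ids {1, 2, 3, 4, 8} → COUNT(e.id)=5
  4: ids {5, 6} → COUNT(e.id)=2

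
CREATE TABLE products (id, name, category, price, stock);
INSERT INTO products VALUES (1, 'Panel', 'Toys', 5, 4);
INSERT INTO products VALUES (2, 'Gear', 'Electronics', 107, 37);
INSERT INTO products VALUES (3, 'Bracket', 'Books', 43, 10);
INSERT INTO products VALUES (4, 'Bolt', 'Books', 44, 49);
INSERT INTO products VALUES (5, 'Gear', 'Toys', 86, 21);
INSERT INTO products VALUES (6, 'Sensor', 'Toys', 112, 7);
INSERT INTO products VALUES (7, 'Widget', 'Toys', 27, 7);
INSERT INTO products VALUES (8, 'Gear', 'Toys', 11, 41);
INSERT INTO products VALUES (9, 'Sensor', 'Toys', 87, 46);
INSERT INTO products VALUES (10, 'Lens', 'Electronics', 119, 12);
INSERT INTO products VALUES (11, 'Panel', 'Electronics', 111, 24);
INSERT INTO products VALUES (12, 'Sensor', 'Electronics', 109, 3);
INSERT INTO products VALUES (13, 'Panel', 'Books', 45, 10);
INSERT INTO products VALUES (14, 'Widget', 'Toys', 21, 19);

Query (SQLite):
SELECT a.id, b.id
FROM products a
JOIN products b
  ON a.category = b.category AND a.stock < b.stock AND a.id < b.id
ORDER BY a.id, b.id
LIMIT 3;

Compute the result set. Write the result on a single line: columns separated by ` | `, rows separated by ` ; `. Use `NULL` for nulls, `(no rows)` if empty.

Pairs (a,b) with same category, a.stock < b.stock, a.id < b.id.
category groups: Books:{3,4,13} Electronics:{2,10,11,12} Toys:{1,5,6,7,8,9,14}
Ordered by (a.id, b.id); first 3.

1 | 5 ; 1 | 6 ; 1 | 7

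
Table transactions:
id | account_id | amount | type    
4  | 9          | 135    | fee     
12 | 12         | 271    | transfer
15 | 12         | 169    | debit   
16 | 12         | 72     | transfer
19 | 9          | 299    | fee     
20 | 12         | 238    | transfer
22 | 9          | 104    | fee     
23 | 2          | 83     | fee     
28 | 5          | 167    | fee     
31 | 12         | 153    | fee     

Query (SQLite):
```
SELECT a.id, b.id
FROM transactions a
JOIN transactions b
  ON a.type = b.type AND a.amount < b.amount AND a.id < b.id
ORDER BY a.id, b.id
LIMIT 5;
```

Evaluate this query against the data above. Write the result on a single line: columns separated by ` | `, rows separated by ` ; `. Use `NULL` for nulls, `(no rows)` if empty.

Pairs (a,b) with same type, a.amount < b.amount, a.id < b.id.
type groups: debit:{15} fee:{4,19,22,23,28,31} transfer:{12,16,20}
Ordered by (a.id, b.id); first 5.

4 | 19 ; 4 | 28 ; 4 | 31 ; 16 | 20 ; 22 | 28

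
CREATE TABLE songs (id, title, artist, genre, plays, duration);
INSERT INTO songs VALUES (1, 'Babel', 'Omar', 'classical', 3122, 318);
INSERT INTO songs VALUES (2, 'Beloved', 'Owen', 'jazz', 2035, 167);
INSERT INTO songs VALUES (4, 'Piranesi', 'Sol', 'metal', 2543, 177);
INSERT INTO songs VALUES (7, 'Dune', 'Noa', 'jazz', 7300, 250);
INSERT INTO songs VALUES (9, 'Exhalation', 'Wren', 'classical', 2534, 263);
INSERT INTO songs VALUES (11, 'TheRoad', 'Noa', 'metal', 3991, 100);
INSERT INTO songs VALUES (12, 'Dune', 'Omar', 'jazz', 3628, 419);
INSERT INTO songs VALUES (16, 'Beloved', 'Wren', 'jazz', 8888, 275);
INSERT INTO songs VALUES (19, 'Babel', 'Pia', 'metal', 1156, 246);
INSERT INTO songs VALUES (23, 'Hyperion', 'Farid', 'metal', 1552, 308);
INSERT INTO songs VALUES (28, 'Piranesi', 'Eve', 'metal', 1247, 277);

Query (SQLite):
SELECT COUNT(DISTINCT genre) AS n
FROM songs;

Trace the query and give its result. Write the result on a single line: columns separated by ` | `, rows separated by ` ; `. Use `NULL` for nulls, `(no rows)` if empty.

Count distinct non-NULL genre values.

3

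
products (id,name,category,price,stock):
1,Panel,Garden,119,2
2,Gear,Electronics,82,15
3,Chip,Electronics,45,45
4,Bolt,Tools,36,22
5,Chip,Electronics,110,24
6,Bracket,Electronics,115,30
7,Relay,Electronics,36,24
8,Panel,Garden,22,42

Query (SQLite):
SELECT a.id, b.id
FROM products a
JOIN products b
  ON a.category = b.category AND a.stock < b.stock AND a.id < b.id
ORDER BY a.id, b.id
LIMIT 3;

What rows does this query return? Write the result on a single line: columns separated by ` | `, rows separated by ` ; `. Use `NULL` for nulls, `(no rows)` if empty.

Pairs (a,b) with same category, a.stock < b.stock, a.id < b.id.
category groups: Electronics:{2,3,5,6,7} Garden:{1,8} Tools:{4}
Ordered by (a.id, b.id); first 3.

1 | 8 ; 2 | 3 ; 2 | 5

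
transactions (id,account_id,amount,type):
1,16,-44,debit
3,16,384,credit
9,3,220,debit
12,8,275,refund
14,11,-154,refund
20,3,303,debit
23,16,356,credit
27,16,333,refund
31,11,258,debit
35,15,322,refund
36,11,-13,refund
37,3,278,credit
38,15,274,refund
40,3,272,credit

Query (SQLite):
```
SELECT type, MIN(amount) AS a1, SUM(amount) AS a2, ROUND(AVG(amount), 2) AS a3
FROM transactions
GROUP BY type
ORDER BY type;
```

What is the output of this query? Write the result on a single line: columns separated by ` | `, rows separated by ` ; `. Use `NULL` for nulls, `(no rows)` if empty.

credit | 272 | 1290 | 322.5 ; debit | -44 | 737 | 184.25 ; refund | -154 | 1037 | 172.83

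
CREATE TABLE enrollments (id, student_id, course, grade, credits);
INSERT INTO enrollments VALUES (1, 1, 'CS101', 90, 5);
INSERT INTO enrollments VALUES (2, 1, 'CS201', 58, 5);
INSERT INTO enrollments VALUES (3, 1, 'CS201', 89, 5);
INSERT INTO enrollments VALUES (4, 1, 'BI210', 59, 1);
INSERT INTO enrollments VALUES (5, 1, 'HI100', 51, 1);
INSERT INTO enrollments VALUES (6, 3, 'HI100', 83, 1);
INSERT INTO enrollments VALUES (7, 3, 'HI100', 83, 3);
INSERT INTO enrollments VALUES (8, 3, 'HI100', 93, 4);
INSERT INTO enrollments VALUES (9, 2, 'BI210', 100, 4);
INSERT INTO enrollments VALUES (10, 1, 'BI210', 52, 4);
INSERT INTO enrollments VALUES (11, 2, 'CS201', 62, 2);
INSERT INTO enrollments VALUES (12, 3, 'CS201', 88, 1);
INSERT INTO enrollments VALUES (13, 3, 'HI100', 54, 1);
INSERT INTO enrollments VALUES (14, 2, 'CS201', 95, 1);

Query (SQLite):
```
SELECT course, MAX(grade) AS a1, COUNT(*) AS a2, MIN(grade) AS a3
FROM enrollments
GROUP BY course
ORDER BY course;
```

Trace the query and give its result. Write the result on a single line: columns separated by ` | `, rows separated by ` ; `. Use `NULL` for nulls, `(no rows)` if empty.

Group enrollments by course.
Per group compute: MAX(grade), COUNT(*), MIN(grade).
  BI210: ids {4, 9, 10} → MAX(grade)=100, COUNT(*)=3, MIN(grade)=52
  CS101: ids {1} → MAX(grade)=90, COUNT(*)=1, MIN(grade)=90
  CS201: ids {2, 3, 11, 12, 14} → MAX(grade)=95, COUNT(*)=5, MIN(grade)=58
  HI100: ids {5, 6, 7, 8, 13} → MAX(grade)=93, COUNT(*)=5, MIN(grade)=51

BI210 | 100 | 3 | 52 ; CS101 | 90 | 1 | 90 ; CS201 | 95 | 5 | 58 ; HI100 | 93 | 5 | 51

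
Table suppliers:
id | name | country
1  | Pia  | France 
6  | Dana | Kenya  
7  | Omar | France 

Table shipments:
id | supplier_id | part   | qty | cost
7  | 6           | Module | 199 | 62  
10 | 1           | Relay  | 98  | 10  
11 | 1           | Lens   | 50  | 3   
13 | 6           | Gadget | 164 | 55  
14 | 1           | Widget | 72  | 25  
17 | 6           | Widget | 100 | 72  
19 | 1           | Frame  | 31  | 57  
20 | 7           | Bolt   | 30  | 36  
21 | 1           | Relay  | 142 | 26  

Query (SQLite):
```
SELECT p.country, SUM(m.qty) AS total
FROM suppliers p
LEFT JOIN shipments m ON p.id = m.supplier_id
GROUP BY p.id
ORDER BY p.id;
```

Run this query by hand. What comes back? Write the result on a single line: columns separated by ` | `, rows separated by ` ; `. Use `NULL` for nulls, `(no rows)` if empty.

France | 393 ; Kenya | 463 ; France | 30

LEFT JOIN keeps every suppliers row; unmatched ones get NULL for shipments columns.
Group by suppliers.id and compute SUM(m.qty). SUM over an all-NULL group is NULL.
  1: ids {10, 11, 14, 19, 21} → SUM(m.qty)=393
  6: ids {7, 13, 17} → SUM(m.qty)=463
  7: ids {20} → SUM(m.qty)=30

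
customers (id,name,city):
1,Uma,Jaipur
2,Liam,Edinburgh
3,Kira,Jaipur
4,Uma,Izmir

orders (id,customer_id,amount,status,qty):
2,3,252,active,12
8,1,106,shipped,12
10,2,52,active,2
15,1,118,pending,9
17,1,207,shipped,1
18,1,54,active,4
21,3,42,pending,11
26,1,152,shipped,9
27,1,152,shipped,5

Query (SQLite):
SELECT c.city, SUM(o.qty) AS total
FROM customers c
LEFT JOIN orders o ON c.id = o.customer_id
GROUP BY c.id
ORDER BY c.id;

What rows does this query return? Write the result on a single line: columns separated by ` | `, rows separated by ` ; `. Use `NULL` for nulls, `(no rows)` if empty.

Jaipur | 40 ; Edinburgh | 2 ; Jaipur | 23 ; Izmir | NULL

LEFT JOIN keeps every customers row; unmatched ones get NULL for orders columns.
Group by customers.id and compute SUM(o.qty). SUM over an all-NULL group is NULL.
  1: ids {8, 15, 17, 18, 26, 27} → SUM(o.qty)=40
  2: ids {10} → SUM(o.qty)=2
  3: ids {2, 21} → SUM(o.qty)=23
  4: ids {—} → SUM(o.qty)=NULL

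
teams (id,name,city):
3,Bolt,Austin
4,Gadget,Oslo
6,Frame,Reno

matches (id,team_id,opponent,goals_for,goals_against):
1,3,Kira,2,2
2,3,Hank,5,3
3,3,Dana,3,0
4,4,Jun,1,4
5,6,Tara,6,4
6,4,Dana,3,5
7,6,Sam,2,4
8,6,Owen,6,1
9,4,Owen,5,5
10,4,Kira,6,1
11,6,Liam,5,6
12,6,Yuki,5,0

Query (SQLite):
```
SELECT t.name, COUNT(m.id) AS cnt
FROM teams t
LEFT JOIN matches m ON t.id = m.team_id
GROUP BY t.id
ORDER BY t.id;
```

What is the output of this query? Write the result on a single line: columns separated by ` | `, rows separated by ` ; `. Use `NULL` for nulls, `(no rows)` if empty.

Bolt | 3 ; Gadget | 4 ; Frame | 5

LEFT JOIN keeps every teams row; unmatched ones get NULL for matches columns.
Group by teams.id and compute COUNT(m.id). COUNT(col) of an all-NULL group is 0.
  3: ids {1, 2, 3} → COUNT(m.id)=3
  4: ids {4, 6, 9, 10} → COUNT(m.id)=4
  6: ids {5, 7, 8, 11, 12} → COUNT(m.id)=5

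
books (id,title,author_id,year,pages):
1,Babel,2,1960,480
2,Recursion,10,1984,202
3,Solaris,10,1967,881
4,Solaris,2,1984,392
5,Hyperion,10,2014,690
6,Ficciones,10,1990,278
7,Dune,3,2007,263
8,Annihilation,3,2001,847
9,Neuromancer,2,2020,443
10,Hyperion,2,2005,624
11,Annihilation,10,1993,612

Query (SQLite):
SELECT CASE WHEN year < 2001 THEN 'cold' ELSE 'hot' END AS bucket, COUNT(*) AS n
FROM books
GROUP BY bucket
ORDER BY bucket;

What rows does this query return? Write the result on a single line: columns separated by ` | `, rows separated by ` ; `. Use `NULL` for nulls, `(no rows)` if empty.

cold | 6 ; hot | 5

Bucket rows by year < 2001 → 'cold' else 'hot'; count each bucket.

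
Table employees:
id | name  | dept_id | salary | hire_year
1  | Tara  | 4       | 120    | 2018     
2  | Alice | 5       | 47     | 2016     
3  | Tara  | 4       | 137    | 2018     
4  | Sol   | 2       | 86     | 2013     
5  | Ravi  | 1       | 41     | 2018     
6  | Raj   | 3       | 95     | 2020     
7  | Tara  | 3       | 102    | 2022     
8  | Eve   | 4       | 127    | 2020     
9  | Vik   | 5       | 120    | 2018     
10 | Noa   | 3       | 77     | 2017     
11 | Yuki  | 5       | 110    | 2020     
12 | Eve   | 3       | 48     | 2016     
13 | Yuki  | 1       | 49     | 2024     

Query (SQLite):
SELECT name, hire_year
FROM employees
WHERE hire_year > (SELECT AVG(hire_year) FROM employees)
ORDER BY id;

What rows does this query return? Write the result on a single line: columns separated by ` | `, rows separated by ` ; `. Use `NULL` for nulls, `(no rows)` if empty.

Raj | 2020 ; Tara | 2022 ; Eve | 2020 ; Yuki | 2020 ; Yuki | 2024

Scalar subquery: AVG(hire_year) over all employees rows = 2018.461538 (≈; comparison uses full precision).
Keep rows where hire_year > that value.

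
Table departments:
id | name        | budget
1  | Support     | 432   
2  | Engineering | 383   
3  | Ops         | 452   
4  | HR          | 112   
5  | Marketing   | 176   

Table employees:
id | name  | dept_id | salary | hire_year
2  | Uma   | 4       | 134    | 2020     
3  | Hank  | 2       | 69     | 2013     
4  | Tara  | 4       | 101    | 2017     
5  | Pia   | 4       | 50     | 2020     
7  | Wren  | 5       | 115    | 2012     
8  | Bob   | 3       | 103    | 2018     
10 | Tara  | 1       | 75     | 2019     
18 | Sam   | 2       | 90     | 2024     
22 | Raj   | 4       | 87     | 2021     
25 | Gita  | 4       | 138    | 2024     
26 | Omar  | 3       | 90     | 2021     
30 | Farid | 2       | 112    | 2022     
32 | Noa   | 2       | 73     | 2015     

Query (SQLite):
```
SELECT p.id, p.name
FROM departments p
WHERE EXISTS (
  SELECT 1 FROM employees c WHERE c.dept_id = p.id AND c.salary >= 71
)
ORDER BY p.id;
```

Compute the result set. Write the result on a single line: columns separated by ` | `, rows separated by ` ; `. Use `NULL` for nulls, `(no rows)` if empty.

1 | Support ; 2 | Engineering ; 3 | Ops ; 4 | HR ; 5 | Marketing

For each departments row, check whether any employees with matching dept_id has salary >= 71.
Keep rows where that is true.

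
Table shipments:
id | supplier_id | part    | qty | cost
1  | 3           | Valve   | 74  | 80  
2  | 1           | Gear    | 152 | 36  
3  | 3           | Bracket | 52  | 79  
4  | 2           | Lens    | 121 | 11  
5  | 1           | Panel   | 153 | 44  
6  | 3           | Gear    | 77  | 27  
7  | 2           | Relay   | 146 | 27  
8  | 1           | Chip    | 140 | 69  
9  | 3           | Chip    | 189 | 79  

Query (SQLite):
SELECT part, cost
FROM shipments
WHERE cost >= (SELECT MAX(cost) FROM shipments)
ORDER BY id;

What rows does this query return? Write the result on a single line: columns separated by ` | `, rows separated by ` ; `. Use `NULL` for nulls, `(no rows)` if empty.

Scalar subquery: MAX(cost) over all shipments rows = 80.
Keep rows where cost >= that value.

Valve | 80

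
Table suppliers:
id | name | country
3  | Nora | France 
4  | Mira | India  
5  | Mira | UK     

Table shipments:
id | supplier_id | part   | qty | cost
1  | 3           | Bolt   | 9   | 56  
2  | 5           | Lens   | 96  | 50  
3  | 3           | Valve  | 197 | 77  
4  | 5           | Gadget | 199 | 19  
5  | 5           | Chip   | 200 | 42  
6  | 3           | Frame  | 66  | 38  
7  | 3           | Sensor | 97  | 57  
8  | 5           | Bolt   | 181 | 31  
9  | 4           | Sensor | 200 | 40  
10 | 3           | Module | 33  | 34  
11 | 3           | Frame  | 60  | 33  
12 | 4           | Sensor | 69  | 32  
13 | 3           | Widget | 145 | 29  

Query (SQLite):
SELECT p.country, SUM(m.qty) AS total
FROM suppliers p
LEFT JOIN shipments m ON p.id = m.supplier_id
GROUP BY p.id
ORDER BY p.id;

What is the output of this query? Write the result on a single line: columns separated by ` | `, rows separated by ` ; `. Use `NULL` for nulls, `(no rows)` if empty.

France | 607 ; India | 269 ; UK | 676

LEFT JOIN keeps every suppliers row; unmatched ones get NULL for shipments columns.
Group by suppliers.id and compute SUM(m.qty). SUM over an all-NULL group is NULL.
  3: ids {1, 3, 6, 7, 10, 11, 13} → SUM(m.qty)=607
  4: ids {9, 12} → SUM(m.qty)=269
  5: ids {2, 4, 5, 8} → SUM(m.qty)=676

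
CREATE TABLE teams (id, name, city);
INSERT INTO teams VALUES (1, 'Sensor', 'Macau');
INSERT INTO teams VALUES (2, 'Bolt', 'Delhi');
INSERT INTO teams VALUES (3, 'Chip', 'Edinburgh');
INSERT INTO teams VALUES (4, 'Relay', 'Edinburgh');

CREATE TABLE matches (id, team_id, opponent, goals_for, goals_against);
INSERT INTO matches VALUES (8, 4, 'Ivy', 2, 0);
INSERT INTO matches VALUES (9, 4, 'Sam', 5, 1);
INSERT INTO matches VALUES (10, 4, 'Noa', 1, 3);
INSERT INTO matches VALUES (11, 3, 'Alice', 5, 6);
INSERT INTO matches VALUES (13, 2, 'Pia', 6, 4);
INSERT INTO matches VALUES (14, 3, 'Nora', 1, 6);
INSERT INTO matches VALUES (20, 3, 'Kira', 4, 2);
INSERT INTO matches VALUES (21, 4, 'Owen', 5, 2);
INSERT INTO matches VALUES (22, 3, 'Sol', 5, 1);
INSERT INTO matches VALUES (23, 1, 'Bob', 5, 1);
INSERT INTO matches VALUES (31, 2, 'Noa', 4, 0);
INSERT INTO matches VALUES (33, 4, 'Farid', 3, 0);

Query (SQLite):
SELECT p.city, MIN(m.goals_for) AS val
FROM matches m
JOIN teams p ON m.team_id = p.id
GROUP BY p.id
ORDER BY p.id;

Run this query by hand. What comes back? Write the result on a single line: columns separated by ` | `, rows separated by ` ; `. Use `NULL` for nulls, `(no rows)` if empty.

Macau | 5 ; Delhi | 4 ; Edinburgh | 1 ; Edinburgh | 1

Join each matches row to its teams via team_id.
Group joined rows by teams.id; compute MIN(m.goals_for) per group.
  1: ids {23} → MIN(m.goals_for)=5
  2: ids {13, 31} → MIN(m.goals_for)=4
  3: ids {11, 14, 20, 22} → MIN(m.goals_for)=1
  4: ids {8, 9, 10, 21, 33} → MIN(m.goals_for)=1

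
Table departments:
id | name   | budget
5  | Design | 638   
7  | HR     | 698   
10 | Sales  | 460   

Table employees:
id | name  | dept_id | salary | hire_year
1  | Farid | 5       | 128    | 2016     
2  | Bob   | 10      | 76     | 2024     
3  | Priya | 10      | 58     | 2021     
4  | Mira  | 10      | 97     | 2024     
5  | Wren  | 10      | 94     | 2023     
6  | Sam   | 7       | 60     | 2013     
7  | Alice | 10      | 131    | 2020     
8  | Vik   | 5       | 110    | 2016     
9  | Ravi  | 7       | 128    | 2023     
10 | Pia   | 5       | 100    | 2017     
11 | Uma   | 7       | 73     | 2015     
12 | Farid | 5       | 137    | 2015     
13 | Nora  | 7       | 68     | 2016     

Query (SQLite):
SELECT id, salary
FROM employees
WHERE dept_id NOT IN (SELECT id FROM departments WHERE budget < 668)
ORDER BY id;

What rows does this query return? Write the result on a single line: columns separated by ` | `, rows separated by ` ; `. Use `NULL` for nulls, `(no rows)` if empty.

6 | 60 ; 9 | 128 ; 11 | 73 ; 13 | 68

Inner query: departments.id where budget < 668.
Outer: keep employees rows whose dept_id is not in that set.
Inner query → {5, 10}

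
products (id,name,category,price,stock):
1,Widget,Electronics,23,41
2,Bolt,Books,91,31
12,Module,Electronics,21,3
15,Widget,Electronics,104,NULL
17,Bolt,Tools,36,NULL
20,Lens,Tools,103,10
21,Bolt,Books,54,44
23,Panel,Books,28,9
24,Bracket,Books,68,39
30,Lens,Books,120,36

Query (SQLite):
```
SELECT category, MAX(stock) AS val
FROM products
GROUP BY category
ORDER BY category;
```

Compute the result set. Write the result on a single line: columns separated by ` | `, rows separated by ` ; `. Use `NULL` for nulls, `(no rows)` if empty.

Partition products by category; compute MAX(stock) within each group.
  Books: ids {2, 21, 23, 24, 30} → MAX(stock)=44
  Electronics: ids {1, 12, 15} → MAX(stock)=41
  Tools: ids {17, 20} → MAX(stock)=10

Books | 44 ; Electronics | 41 ; Tools | 10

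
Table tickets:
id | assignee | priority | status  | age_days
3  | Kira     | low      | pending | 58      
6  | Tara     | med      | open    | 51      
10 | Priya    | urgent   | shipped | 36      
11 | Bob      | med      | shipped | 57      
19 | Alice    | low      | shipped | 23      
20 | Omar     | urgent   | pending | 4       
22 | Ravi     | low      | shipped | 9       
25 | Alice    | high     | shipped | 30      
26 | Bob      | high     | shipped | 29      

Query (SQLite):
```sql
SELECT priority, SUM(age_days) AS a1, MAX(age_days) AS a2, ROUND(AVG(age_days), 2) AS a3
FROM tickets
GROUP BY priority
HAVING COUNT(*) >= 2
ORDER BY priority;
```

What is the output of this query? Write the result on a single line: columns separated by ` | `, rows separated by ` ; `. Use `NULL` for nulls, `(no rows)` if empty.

Group tickets by priority.
Per group compute: SUM(age_days), MAX(age_days), ROUND(AVG(age_days), 2).
HAVING: drop groups with fewer than 2 rows.
  high: ids {25, 26} → SUM(age_days)=59, MAX(age_days)=30, ROUND(AVG(age_days), 2)=29.5
  low: ids {3, 19, 22} → SUM(age_days)=90, MAX(age_days)=58, ROUND(AVG(age_days), 2)=30
  med: ids {6, 11} → SUM(age_days)=108, MAX(age_days)=57, ROUND(AVG(age_days), 2)=54
  urgent: ids {10, 20} → SUM(age_days)=40, MAX(age_days)=36, ROUND(AVG(age_days), 2)=20

high | 59 | 30 | 29.5 ; low | 90 | 58 | 30 ; med | 108 | 57 | 54 ; urgent | 40 | 36 | 20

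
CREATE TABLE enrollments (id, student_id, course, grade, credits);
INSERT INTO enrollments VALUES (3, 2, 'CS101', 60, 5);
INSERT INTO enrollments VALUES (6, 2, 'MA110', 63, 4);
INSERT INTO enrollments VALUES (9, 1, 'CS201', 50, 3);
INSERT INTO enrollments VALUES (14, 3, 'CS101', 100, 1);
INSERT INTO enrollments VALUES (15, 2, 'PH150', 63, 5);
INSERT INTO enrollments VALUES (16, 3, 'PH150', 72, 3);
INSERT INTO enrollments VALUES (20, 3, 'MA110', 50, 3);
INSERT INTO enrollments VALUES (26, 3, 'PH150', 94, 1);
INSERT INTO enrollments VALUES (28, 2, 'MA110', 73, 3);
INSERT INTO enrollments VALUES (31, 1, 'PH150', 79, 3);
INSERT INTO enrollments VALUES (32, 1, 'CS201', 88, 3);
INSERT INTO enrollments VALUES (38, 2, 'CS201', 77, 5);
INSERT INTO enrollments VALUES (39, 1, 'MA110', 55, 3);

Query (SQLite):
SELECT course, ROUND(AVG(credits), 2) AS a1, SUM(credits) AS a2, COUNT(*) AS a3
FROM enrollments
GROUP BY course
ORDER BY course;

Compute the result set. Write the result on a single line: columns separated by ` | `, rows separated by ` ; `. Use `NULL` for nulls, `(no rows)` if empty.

Group enrollments by course.
Per group compute: ROUND(AVG(credits), 2), SUM(credits), COUNT(*).
  CS101: ids {3, 14} → ROUND(AVG(credits), 2)=3, SUM(credits)=6, COUNT(*)=2
  CS201: ids {9, 32, 38} → ROUND(AVG(credits), 2)=3.67, SUM(credits)=11, COUNT(*)=3
  MA110: ids {6, 20, 28, 39} → ROUND(AVG(credits), 2)=3.25, SUM(credits)=13, COUNT(*)=4
  PH150: ids {15, 16, 26, 31} → ROUND(AVG(credits), 2)=3, SUM(credits)=12, COUNT(*)=4

CS101 | 3 | 6 | 2 ; CS201 | 3.67 | 11 | 3 ; MA110 | 3.25 | 13 | 4 ; PH150 | 3 | 12 | 4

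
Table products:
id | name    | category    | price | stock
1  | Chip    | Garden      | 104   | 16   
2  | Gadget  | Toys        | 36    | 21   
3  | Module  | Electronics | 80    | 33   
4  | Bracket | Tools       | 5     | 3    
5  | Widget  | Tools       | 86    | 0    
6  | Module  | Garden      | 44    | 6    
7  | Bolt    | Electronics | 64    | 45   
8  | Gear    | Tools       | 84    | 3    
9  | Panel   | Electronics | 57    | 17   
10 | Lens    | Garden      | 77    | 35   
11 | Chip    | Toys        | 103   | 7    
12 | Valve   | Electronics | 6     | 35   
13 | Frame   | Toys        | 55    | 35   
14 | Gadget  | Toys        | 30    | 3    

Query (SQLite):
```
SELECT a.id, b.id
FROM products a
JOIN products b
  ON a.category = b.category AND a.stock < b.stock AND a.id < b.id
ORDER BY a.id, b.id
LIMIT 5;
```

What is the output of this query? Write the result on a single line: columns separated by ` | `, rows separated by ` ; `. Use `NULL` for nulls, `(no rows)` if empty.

1 | 10 ; 2 | 13 ; 3 | 7 ; 3 | 12 ; 5 | 8

Pairs (a,b) with same category, a.stock < b.stock, a.id < b.id.
category groups: Electronics:{3,7,9,12} Garden:{1,6,10} Tools:{4,5,8} Toys:{2,11,13,14}
Ordered by (a.id, b.id); first 5.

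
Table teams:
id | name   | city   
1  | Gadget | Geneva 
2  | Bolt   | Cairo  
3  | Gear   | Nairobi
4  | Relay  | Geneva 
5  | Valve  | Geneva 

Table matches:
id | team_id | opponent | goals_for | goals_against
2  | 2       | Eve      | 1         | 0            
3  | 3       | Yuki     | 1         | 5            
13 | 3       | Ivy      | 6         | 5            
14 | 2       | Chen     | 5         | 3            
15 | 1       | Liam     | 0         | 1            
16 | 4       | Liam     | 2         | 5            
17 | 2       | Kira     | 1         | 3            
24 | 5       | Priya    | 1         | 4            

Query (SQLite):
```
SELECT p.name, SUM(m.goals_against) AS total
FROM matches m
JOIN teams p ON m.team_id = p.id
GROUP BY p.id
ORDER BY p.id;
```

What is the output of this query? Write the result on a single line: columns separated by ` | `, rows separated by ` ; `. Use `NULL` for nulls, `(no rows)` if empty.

Join each matches row to its teams via team_id.
Group joined rows by teams.id; compute SUM(m.goals_against) per group.
  1: ids {15} → SUM(m.goals_against)=1
  2: ids {2, 14, 17} → SUM(m.goals_against)=6
  3: ids {3, 13} → SUM(m.goals_against)=10
  4: ids {16} → SUM(m.goals_against)=5
  5: ids {24} → SUM(m.goals_against)=4

Gadget | 1 ; Bolt | 6 ; Gear | 10 ; Relay | 5 ; Valve | 4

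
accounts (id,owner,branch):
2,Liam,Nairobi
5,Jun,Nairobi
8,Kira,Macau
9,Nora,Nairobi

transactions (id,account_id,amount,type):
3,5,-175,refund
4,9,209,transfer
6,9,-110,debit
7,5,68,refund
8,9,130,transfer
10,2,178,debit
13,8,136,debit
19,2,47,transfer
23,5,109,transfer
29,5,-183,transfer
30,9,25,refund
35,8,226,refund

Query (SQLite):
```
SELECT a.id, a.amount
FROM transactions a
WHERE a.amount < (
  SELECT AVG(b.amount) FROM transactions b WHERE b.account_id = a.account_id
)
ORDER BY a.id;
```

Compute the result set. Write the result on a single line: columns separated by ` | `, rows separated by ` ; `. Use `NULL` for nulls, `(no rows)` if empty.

For each transactions row a, compute AVG(amount) over rows sharing a.account_id.
Keep row a if a.amount < that per-group AVG.
  account_id=2: AVG(amount) = 112.5
  account_id=5: AVG(amount) = -45.25
  account_id=8: AVG(amount) = 181.0
  account_id=9: AVG(amount) = 63.5

3 | -175 ; 6 | -110 ; 13 | 136 ; 19 | 47 ; 29 | -183 ; 30 | 25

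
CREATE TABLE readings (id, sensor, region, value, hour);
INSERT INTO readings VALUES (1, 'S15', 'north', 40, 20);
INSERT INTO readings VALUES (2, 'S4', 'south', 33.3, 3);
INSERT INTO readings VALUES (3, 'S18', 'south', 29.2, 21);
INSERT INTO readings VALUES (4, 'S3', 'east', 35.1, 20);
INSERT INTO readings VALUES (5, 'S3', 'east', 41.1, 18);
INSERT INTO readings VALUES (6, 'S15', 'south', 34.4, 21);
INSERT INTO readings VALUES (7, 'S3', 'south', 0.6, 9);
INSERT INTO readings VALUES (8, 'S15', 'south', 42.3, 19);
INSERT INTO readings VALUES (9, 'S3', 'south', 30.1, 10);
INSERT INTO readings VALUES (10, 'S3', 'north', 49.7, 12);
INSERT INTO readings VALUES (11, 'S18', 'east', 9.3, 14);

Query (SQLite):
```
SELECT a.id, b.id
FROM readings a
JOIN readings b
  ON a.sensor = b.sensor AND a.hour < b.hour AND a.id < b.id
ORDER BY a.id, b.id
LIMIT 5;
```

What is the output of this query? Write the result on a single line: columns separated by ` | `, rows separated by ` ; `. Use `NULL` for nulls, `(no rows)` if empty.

1 | 6 ; 7 | 9 ; 7 | 10 ; 9 | 10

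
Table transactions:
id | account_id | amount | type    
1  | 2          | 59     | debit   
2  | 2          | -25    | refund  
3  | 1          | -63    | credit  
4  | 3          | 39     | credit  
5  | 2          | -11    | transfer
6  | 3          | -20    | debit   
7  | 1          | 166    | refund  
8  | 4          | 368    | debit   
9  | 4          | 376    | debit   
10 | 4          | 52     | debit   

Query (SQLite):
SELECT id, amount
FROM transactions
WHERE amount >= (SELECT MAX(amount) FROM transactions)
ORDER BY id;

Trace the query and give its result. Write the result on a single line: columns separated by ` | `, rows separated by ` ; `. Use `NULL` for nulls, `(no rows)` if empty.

Scalar subquery: MAX(amount) over all transactions rows = 376.
Keep rows where amount >= that value.

9 | 376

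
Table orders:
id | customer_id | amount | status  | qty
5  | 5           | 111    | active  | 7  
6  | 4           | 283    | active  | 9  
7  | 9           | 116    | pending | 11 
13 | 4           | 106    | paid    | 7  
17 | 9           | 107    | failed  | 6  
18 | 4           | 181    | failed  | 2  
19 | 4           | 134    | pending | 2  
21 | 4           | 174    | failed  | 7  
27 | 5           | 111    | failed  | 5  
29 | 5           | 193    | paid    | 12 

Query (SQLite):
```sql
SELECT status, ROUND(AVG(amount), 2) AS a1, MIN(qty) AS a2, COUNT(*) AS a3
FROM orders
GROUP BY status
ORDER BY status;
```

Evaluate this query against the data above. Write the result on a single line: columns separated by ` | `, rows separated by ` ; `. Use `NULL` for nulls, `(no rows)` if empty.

active | 197 | 7 | 2 ; failed | 143.25 | 2 | 4 ; paid | 149.5 | 7 | 2 ; pending | 125 | 2 | 2

Group orders by status.
Per group compute: ROUND(AVG(amount), 2), MIN(qty), COUNT(*).
  active: ids {5, 6} → ROUND(AVG(amount), 2)=197, MIN(qty)=7, COUNT(*)=2
  failed: ids {17, 18, 21, 27} → ROUND(AVG(amount), 2)=143.25, MIN(qty)=2, COUNT(*)=4
  paid: ids {13, 29} → ROUND(AVG(amount), 2)=149.5, MIN(qty)=7, COUNT(*)=2
  pending: ids {7, 19} → ROUND(AVG(amount), 2)=125, MIN(qty)=2, COUNT(*)=2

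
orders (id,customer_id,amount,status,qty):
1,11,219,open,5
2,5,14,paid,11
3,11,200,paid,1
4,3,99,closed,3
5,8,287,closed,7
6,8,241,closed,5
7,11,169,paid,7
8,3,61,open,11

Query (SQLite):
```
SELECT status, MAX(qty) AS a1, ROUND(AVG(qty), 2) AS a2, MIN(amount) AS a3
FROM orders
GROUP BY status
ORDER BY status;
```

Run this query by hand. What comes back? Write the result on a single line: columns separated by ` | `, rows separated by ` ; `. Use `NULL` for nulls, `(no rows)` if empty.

Group orders by status.
Per group compute: MAX(qty), ROUND(AVG(qty), 2), MIN(amount).
  closed: ids {4, 5, 6} → MAX(qty)=7, ROUND(AVG(qty), 2)=5, MIN(amount)=99
  open: ids {1, 8} → MAX(qty)=11, ROUND(AVG(qty), 2)=8, MIN(amount)=61
  paid: ids {2, 3, 7} → MAX(qty)=11, ROUND(AVG(qty), 2)=6.33, MIN(amount)=14

closed | 7 | 5 | 99 ; open | 11 | 8 | 61 ; paid | 11 | 6.33 | 14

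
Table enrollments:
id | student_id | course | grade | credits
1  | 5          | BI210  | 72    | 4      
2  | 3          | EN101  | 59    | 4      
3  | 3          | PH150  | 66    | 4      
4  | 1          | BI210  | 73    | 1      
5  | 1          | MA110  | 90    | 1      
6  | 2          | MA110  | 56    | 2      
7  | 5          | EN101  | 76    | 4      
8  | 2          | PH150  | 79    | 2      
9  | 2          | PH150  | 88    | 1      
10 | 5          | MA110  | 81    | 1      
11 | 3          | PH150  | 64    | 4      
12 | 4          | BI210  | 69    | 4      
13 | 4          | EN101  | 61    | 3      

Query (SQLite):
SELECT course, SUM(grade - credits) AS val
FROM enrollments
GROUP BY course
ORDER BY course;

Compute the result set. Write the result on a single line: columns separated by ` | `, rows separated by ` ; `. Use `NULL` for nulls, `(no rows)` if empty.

For each row compute grade - credits.
Group by course; take SUM of the expression per group.
  BI210: ids {1, 4, 12} → SUM(grade - credits)=205
  EN101: ids {2, 7, 13} → SUM(grade - credits)=185
  MA110: ids {5, 6, 10} → SUM(grade - credits)=223
  PH150: ids {3, 8, 9, 11} → SUM(grade - credits)=286

BI210 | 205 ; EN101 | 185 ; MA110 | 223 ; PH150 | 286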